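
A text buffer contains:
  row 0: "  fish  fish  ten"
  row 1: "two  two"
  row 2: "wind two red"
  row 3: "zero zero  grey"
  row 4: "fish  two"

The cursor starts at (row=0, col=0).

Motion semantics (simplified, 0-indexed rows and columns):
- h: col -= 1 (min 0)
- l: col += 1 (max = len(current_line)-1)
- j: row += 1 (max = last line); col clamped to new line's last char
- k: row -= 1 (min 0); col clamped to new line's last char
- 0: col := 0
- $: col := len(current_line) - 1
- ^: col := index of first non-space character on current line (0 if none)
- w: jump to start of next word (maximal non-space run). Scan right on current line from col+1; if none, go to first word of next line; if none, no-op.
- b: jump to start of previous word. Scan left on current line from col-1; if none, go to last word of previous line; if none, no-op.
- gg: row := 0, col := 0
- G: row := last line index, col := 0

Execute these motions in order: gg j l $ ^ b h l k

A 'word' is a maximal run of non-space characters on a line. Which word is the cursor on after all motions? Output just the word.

After 1 (gg): row=0 col=0 char='_'
After 2 (j): row=1 col=0 char='t'
After 3 (l): row=1 col=1 char='w'
After 4 ($): row=1 col=7 char='o'
After 5 (^): row=1 col=0 char='t'
After 6 (b): row=0 col=14 char='t'
After 7 (h): row=0 col=13 char='_'
After 8 (l): row=0 col=14 char='t'
After 9 (k): row=0 col=14 char='t'

Answer: ten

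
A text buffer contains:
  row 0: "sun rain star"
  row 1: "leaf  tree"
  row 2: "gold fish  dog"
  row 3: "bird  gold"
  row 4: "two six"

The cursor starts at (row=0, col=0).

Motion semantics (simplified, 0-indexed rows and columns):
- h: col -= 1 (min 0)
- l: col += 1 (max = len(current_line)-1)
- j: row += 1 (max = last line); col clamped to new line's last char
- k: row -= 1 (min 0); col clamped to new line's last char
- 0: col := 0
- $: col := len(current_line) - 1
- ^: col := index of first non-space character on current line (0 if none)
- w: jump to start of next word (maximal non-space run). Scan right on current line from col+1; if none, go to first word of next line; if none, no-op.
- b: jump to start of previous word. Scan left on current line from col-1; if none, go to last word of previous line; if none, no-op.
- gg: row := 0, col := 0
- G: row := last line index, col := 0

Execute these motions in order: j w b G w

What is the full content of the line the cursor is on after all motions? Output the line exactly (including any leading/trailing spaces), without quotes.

After 1 (j): row=1 col=0 char='l'
After 2 (w): row=1 col=6 char='t'
After 3 (b): row=1 col=0 char='l'
After 4 (G): row=4 col=0 char='t'
After 5 (w): row=4 col=4 char='s'

Answer: two six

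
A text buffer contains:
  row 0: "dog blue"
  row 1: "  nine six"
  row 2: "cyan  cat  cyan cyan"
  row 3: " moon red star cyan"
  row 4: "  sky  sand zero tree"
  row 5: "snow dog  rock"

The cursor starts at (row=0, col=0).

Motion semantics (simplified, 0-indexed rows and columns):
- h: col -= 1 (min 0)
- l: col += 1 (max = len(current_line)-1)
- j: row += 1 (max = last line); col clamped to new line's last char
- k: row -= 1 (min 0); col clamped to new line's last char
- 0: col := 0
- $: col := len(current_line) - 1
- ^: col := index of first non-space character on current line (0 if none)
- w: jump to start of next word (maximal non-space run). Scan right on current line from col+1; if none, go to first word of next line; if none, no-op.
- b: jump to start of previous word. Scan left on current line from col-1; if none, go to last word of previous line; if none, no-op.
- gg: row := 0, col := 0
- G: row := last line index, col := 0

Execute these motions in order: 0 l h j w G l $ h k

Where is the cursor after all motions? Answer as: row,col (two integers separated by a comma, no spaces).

Answer: 4,12

Derivation:
After 1 (0): row=0 col=0 char='d'
After 2 (l): row=0 col=1 char='o'
After 3 (h): row=0 col=0 char='d'
After 4 (j): row=1 col=0 char='_'
After 5 (w): row=1 col=2 char='n'
After 6 (G): row=5 col=0 char='s'
After 7 (l): row=5 col=1 char='n'
After 8 ($): row=5 col=13 char='k'
After 9 (h): row=5 col=12 char='c'
After 10 (k): row=4 col=12 char='z'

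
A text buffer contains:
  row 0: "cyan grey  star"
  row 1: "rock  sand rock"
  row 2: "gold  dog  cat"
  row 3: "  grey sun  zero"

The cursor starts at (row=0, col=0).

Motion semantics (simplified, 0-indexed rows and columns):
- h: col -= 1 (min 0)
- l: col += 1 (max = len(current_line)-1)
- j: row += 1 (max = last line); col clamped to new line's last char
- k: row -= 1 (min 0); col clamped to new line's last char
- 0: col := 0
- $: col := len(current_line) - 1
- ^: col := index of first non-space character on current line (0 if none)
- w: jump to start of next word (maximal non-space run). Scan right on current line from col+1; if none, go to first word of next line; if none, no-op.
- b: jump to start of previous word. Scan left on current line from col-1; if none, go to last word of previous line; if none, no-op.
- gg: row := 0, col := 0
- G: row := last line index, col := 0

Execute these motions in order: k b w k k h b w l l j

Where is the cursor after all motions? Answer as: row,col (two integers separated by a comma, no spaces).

After 1 (k): row=0 col=0 char='c'
After 2 (b): row=0 col=0 char='c'
After 3 (w): row=0 col=5 char='g'
After 4 (k): row=0 col=5 char='g'
After 5 (k): row=0 col=5 char='g'
After 6 (h): row=0 col=4 char='_'
After 7 (b): row=0 col=0 char='c'
After 8 (w): row=0 col=5 char='g'
After 9 (l): row=0 col=6 char='r'
After 10 (l): row=0 col=7 char='e'
After 11 (j): row=1 col=7 char='a'

Answer: 1,7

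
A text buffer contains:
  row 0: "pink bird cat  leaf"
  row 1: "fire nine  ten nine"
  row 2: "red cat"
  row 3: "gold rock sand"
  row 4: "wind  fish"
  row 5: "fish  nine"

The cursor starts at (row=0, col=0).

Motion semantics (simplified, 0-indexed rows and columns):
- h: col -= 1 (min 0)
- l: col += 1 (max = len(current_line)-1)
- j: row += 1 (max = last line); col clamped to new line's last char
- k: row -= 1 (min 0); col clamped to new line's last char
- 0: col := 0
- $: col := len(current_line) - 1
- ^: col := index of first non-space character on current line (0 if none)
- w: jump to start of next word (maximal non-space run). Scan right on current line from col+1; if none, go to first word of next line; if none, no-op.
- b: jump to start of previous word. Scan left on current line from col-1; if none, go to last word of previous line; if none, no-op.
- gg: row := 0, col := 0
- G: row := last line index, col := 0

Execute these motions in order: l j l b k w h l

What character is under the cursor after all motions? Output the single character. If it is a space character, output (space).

After 1 (l): row=0 col=1 char='i'
After 2 (j): row=1 col=1 char='i'
After 3 (l): row=1 col=2 char='r'
After 4 (b): row=1 col=0 char='f'
After 5 (k): row=0 col=0 char='p'
After 6 (w): row=0 col=5 char='b'
After 7 (h): row=0 col=4 char='_'
After 8 (l): row=0 col=5 char='b'

Answer: b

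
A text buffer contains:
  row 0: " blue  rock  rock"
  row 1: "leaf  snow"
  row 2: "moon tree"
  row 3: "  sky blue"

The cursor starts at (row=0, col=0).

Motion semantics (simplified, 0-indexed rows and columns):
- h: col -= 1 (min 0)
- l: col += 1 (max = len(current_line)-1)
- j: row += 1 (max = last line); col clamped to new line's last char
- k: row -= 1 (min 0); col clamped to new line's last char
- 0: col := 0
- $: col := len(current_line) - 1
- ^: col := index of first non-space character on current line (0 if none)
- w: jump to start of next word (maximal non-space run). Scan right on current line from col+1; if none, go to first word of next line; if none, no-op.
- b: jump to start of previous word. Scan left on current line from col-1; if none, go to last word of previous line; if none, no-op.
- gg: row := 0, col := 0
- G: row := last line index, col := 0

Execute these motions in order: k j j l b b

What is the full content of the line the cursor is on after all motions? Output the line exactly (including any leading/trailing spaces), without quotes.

After 1 (k): row=0 col=0 char='_'
After 2 (j): row=1 col=0 char='l'
After 3 (j): row=2 col=0 char='m'
After 4 (l): row=2 col=1 char='o'
After 5 (b): row=2 col=0 char='m'
After 6 (b): row=1 col=6 char='s'

Answer: leaf  snow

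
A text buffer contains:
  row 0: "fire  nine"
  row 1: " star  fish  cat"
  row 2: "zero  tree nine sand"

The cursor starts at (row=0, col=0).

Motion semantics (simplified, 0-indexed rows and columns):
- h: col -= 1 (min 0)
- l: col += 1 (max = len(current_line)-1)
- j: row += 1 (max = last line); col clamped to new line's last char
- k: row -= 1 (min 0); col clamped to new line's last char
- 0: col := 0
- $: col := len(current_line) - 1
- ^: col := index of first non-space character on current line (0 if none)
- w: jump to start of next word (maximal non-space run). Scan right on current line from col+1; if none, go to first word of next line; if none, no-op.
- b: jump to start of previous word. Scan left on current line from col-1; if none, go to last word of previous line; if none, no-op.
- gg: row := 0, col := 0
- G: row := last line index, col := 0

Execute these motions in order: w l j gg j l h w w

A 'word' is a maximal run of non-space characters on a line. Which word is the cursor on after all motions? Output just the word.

Answer: fish

Derivation:
After 1 (w): row=0 col=6 char='n'
After 2 (l): row=0 col=7 char='i'
After 3 (j): row=1 col=7 char='f'
After 4 (gg): row=0 col=0 char='f'
After 5 (j): row=1 col=0 char='_'
After 6 (l): row=1 col=1 char='s'
After 7 (h): row=1 col=0 char='_'
After 8 (w): row=1 col=1 char='s'
After 9 (w): row=1 col=7 char='f'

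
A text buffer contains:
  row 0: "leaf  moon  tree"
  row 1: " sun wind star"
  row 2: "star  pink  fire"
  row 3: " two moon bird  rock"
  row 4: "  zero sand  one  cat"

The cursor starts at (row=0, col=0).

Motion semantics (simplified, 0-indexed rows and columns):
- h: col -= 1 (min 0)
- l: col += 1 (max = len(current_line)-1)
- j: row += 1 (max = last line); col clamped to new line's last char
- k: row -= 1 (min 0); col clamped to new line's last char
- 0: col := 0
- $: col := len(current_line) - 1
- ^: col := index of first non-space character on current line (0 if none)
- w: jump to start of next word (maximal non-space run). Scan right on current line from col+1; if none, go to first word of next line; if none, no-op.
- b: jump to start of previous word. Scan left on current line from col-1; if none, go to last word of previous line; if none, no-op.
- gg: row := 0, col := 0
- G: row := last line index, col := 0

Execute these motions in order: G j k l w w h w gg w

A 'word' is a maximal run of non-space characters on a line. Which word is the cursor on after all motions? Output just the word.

After 1 (G): row=4 col=0 char='_'
After 2 (j): row=4 col=0 char='_'
After 3 (k): row=3 col=0 char='_'
After 4 (l): row=3 col=1 char='t'
After 5 (w): row=3 col=5 char='m'
After 6 (w): row=3 col=10 char='b'
After 7 (h): row=3 col=9 char='_'
After 8 (w): row=3 col=10 char='b'
After 9 (gg): row=0 col=0 char='l'
After 10 (w): row=0 col=6 char='m'

Answer: moon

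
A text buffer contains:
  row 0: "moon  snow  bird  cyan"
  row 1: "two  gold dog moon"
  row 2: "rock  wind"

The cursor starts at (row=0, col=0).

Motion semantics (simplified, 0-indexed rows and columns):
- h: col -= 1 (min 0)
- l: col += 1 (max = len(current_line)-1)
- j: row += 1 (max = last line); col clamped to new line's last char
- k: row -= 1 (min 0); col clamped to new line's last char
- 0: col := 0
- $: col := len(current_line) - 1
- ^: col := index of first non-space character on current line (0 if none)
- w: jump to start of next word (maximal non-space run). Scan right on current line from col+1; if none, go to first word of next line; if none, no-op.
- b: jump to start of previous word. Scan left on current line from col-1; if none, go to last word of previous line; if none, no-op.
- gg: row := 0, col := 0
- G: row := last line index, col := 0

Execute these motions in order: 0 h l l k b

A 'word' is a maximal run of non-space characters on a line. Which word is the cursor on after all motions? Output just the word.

After 1 (0): row=0 col=0 char='m'
After 2 (h): row=0 col=0 char='m'
After 3 (l): row=0 col=1 char='o'
After 4 (l): row=0 col=2 char='o'
After 5 (k): row=0 col=2 char='o'
After 6 (b): row=0 col=0 char='m'

Answer: moon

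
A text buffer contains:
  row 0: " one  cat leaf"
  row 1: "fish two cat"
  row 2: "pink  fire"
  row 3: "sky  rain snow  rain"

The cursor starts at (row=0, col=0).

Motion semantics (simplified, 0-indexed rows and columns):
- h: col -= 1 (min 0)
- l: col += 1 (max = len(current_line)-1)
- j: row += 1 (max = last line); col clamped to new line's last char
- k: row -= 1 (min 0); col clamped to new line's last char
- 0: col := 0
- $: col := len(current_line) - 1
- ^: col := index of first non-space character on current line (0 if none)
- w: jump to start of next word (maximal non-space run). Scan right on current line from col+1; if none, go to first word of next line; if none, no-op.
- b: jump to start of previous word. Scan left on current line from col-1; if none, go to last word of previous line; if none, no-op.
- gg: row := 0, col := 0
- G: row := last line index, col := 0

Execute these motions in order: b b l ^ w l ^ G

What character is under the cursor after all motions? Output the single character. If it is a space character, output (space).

After 1 (b): row=0 col=0 char='_'
After 2 (b): row=0 col=0 char='_'
After 3 (l): row=0 col=1 char='o'
After 4 (^): row=0 col=1 char='o'
After 5 (w): row=0 col=6 char='c'
After 6 (l): row=0 col=7 char='a'
After 7 (^): row=0 col=1 char='o'
After 8 (G): row=3 col=0 char='s'

Answer: s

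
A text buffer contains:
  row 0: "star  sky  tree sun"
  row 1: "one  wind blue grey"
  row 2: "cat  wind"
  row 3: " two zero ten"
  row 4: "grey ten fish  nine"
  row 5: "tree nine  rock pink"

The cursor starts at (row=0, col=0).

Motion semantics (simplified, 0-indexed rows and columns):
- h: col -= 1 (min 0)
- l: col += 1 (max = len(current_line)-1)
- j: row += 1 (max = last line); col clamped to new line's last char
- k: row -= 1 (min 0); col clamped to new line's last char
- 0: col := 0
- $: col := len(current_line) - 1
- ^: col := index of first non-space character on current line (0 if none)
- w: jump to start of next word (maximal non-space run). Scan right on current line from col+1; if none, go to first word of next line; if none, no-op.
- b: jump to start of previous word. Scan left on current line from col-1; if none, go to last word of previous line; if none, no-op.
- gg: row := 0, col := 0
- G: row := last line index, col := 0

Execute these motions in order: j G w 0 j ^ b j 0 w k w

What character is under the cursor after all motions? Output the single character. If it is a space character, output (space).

After 1 (j): row=1 col=0 char='o'
After 2 (G): row=5 col=0 char='t'
After 3 (w): row=5 col=5 char='n'
After 4 (0): row=5 col=0 char='t'
After 5 (j): row=5 col=0 char='t'
After 6 (^): row=5 col=0 char='t'
After 7 (b): row=4 col=15 char='n'
After 8 (j): row=5 col=15 char='_'
After 9 (0): row=5 col=0 char='t'
After 10 (w): row=5 col=5 char='n'
After 11 (k): row=4 col=5 char='t'
After 12 (w): row=4 col=9 char='f'

Answer: f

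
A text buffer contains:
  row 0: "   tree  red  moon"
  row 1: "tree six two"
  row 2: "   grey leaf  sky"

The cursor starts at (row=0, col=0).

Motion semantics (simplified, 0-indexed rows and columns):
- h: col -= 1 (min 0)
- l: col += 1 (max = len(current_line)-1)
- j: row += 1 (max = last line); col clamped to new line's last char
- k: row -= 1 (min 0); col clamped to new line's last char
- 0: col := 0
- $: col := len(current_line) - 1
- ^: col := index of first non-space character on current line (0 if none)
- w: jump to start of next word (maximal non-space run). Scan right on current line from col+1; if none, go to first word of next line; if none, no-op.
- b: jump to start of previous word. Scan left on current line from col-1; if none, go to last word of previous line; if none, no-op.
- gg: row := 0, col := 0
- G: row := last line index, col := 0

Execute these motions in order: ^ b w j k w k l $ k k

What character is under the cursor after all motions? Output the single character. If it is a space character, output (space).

After 1 (^): row=0 col=3 char='t'
After 2 (b): row=0 col=3 char='t'
After 3 (w): row=0 col=9 char='r'
After 4 (j): row=1 col=9 char='t'
After 5 (k): row=0 col=9 char='r'
After 6 (w): row=0 col=14 char='m'
After 7 (k): row=0 col=14 char='m'
After 8 (l): row=0 col=15 char='o'
After 9 ($): row=0 col=17 char='n'
After 10 (k): row=0 col=17 char='n'
After 11 (k): row=0 col=17 char='n'

Answer: n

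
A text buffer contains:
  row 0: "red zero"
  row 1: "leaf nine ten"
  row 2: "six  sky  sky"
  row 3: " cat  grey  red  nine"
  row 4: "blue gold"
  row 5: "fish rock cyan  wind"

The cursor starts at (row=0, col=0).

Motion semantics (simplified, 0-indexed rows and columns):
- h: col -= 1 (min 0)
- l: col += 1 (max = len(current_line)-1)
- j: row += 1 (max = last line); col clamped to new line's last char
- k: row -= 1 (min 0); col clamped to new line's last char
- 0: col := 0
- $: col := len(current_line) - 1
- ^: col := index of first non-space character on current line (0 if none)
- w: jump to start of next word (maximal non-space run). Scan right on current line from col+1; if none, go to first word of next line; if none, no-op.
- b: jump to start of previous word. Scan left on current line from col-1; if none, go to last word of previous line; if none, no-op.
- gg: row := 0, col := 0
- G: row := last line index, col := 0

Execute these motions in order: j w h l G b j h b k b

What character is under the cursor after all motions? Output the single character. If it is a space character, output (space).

After 1 (j): row=1 col=0 char='l'
After 2 (w): row=1 col=5 char='n'
After 3 (h): row=1 col=4 char='_'
After 4 (l): row=1 col=5 char='n'
After 5 (G): row=5 col=0 char='f'
After 6 (b): row=4 col=5 char='g'
After 7 (j): row=5 col=5 char='r'
After 8 (h): row=5 col=4 char='_'
After 9 (b): row=5 col=0 char='f'
After 10 (k): row=4 col=0 char='b'
After 11 (b): row=3 col=17 char='n'

Answer: n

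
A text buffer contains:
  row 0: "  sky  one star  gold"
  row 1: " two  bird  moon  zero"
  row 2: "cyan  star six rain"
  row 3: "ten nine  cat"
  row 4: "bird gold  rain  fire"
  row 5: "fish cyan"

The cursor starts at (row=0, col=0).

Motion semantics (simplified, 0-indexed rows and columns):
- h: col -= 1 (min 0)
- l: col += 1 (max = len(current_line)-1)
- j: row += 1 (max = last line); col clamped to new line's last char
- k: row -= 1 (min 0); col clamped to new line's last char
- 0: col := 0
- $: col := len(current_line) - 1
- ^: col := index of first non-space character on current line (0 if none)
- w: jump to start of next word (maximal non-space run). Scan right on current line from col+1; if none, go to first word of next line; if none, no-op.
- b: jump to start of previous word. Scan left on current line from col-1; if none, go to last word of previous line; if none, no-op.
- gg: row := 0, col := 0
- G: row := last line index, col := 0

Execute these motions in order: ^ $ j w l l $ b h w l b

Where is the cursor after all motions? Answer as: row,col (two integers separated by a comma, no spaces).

Answer: 2,15

Derivation:
After 1 (^): row=0 col=2 char='s'
After 2 ($): row=0 col=20 char='d'
After 3 (j): row=1 col=20 char='r'
After 4 (w): row=2 col=0 char='c'
After 5 (l): row=2 col=1 char='y'
After 6 (l): row=2 col=2 char='a'
After 7 ($): row=2 col=18 char='n'
After 8 (b): row=2 col=15 char='r'
After 9 (h): row=2 col=14 char='_'
After 10 (w): row=2 col=15 char='r'
After 11 (l): row=2 col=16 char='a'
After 12 (b): row=2 col=15 char='r'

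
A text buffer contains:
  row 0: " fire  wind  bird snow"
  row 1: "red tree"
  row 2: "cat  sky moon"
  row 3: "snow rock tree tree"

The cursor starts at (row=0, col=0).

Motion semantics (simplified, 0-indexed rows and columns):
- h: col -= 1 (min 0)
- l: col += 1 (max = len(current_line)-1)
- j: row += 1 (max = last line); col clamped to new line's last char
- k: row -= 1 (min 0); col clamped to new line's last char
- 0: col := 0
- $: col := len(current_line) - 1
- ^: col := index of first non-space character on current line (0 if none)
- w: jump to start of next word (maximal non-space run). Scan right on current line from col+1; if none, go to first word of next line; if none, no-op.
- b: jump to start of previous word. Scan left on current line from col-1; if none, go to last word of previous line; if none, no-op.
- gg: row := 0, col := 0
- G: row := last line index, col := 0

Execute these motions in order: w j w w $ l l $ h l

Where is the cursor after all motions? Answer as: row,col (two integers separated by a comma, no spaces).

Answer: 2,12

Derivation:
After 1 (w): row=0 col=1 char='f'
After 2 (j): row=1 col=1 char='e'
After 3 (w): row=1 col=4 char='t'
After 4 (w): row=2 col=0 char='c'
After 5 ($): row=2 col=12 char='n'
After 6 (l): row=2 col=12 char='n'
After 7 (l): row=2 col=12 char='n'
After 8 ($): row=2 col=12 char='n'
After 9 (h): row=2 col=11 char='o'
After 10 (l): row=2 col=12 char='n'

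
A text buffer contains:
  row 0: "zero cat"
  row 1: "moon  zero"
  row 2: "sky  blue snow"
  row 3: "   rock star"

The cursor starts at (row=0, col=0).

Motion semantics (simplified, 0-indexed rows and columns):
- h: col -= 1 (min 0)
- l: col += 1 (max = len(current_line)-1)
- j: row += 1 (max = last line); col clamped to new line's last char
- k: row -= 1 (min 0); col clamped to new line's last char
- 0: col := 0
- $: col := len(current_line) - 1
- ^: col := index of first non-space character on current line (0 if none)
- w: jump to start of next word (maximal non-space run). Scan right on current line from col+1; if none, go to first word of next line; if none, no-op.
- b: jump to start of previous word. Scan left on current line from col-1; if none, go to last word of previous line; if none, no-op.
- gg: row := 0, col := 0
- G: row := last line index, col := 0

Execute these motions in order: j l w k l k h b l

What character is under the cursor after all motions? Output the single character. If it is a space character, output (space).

Answer: a

Derivation:
After 1 (j): row=1 col=0 char='m'
After 2 (l): row=1 col=1 char='o'
After 3 (w): row=1 col=6 char='z'
After 4 (k): row=0 col=6 char='a'
After 5 (l): row=0 col=7 char='t'
After 6 (k): row=0 col=7 char='t'
After 7 (h): row=0 col=6 char='a'
After 8 (b): row=0 col=5 char='c'
After 9 (l): row=0 col=6 char='a'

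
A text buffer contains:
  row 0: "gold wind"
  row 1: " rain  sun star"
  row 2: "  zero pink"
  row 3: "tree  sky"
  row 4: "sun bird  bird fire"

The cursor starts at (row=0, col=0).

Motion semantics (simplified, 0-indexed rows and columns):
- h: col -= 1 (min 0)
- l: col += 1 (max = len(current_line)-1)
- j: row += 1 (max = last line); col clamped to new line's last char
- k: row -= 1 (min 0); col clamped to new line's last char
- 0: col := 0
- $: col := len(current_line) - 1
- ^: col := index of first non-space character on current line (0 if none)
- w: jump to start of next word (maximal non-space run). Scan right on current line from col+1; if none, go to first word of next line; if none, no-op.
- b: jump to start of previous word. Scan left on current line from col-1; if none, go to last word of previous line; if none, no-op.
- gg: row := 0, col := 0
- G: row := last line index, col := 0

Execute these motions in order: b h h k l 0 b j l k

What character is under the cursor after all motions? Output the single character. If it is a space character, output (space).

Answer: o

Derivation:
After 1 (b): row=0 col=0 char='g'
After 2 (h): row=0 col=0 char='g'
After 3 (h): row=0 col=0 char='g'
After 4 (k): row=0 col=0 char='g'
After 5 (l): row=0 col=1 char='o'
After 6 (0): row=0 col=0 char='g'
After 7 (b): row=0 col=0 char='g'
After 8 (j): row=1 col=0 char='_'
After 9 (l): row=1 col=1 char='r'
After 10 (k): row=0 col=1 char='o'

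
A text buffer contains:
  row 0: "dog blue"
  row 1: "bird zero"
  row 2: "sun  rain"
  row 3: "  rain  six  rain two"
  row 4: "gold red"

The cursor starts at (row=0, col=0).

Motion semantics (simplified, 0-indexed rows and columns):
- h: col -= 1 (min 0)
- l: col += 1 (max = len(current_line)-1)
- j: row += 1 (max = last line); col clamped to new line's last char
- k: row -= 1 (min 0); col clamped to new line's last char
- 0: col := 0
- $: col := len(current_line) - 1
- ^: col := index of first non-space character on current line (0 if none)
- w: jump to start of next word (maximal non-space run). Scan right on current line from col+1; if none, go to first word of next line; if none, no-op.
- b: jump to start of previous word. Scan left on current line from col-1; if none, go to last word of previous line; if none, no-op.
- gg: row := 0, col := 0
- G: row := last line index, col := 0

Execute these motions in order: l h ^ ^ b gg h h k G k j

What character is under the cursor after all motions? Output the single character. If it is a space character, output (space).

Answer: g

Derivation:
After 1 (l): row=0 col=1 char='o'
After 2 (h): row=0 col=0 char='d'
After 3 (^): row=0 col=0 char='d'
After 4 (^): row=0 col=0 char='d'
After 5 (b): row=0 col=0 char='d'
After 6 (gg): row=0 col=0 char='d'
After 7 (h): row=0 col=0 char='d'
After 8 (h): row=0 col=0 char='d'
After 9 (k): row=0 col=0 char='d'
After 10 (G): row=4 col=0 char='g'
After 11 (k): row=3 col=0 char='_'
After 12 (j): row=4 col=0 char='g'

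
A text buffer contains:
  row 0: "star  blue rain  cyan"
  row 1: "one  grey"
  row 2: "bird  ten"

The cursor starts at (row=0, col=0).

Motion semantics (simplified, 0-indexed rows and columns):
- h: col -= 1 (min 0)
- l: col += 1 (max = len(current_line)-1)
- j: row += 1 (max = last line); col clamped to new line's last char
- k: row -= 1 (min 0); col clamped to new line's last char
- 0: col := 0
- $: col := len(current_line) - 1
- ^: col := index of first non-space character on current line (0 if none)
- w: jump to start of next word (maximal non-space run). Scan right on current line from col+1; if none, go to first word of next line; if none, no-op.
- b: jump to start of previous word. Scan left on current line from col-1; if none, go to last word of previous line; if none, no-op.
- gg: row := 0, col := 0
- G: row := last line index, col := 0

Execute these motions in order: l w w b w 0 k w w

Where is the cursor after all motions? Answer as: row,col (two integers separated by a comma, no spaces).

After 1 (l): row=0 col=1 char='t'
After 2 (w): row=0 col=6 char='b'
After 3 (w): row=0 col=11 char='r'
After 4 (b): row=0 col=6 char='b'
After 5 (w): row=0 col=11 char='r'
After 6 (0): row=0 col=0 char='s'
After 7 (k): row=0 col=0 char='s'
After 8 (w): row=0 col=6 char='b'
After 9 (w): row=0 col=11 char='r'

Answer: 0,11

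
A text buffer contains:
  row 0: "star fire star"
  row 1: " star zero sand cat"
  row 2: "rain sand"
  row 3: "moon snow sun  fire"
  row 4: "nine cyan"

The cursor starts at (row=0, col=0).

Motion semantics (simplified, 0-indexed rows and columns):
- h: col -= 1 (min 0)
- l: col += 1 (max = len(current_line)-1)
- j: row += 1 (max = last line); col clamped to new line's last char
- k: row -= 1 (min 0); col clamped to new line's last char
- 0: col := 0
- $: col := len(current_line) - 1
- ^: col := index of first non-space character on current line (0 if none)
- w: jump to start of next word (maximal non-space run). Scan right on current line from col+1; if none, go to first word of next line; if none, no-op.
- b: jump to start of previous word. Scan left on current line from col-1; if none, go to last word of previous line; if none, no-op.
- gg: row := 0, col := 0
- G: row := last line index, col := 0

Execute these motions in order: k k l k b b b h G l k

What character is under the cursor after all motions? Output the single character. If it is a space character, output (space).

Answer: o

Derivation:
After 1 (k): row=0 col=0 char='s'
After 2 (k): row=0 col=0 char='s'
After 3 (l): row=0 col=1 char='t'
After 4 (k): row=0 col=1 char='t'
After 5 (b): row=0 col=0 char='s'
After 6 (b): row=0 col=0 char='s'
After 7 (b): row=0 col=0 char='s'
After 8 (h): row=0 col=0 char='s'
After 9 (G): row=4 col=0 char='n'
After 10 (l): row=4 col=1 char='i'
After 11 (k): row=3 col=1 char='o'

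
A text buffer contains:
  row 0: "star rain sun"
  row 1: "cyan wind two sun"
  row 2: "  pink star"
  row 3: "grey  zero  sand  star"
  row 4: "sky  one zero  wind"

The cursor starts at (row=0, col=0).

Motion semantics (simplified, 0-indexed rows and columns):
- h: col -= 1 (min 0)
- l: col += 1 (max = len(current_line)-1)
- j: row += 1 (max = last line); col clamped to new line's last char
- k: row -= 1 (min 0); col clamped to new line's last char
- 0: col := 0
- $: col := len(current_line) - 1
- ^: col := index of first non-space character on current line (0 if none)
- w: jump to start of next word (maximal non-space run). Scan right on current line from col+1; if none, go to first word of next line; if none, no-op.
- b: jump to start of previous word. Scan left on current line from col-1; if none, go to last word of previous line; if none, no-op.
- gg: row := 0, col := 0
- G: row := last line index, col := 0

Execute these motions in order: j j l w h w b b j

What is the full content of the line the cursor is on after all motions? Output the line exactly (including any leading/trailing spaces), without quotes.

Answer:   pink star

Derivation:
After 1 (j): row=1 col=0 char='c'
After 2 (j): row=2 col=0 char='_'
After 3 (l): row=2 col=1 char='_'
After 4 (w): row=2 col=2 char='p'
After 5 (h): row=2 col=1 char='_'
After 6 (w): row=2 col=2 char='p'
After 7 (b): row=1 col=14 char='s'
After 8 (b): row=1 col=10 char='t'
After 9 (j): row=2 col=10 char='r'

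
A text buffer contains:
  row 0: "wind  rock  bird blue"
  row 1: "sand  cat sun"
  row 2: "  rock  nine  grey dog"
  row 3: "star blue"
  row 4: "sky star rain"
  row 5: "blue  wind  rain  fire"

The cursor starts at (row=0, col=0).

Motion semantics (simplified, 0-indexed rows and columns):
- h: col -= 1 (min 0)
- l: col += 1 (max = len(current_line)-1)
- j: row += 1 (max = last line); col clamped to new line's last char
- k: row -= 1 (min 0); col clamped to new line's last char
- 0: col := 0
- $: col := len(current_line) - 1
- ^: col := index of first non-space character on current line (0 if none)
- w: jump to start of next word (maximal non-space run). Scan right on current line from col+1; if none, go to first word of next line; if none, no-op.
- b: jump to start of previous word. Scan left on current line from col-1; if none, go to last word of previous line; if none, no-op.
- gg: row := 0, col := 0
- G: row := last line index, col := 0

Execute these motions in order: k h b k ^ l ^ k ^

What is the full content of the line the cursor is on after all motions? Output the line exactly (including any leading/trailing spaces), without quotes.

Answer: wind  rock  bird blue

Derivation:
After 1 (k): row=0 col=0 char='w'
After 2 (h): row=0 col=0 char='w'
After 3 (b): row=0 col=0 char='w'
After 4 (k): row=0 col=0 char='w'
After 5 (^): row=0 col=0 char='w'
After 6 (l): row=0 col=1 char='i'
After 7 (^): row=0 col=0 char='w'
After 8 (k): row=0 col=0 char='w'
After 9 (^): row=0 col=0 char='w'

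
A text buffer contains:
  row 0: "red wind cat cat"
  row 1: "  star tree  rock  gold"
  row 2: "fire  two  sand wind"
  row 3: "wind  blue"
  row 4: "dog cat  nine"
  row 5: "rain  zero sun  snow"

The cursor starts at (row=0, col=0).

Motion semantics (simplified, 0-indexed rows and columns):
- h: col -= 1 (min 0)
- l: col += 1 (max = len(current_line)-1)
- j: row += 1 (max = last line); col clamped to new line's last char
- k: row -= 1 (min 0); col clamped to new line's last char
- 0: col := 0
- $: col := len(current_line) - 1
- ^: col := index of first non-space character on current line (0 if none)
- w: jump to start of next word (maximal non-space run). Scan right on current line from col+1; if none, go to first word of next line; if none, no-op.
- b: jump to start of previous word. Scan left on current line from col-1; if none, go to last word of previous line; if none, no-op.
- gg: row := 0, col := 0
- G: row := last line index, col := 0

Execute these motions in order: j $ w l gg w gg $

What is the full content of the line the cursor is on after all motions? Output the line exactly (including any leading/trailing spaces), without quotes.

Answer: red wind cat cat

Derivation:
After 1 (j): row=1 col=0 char='_'
After 2 ($): row=1 col=22 char='d'
After 3 (w): row=2 col=0 char='f'
After 4 (l): row=2 col=1 char='i'
After 5 (gg): row=0 col=0 char='r'
After 6 (w): row=0 col=4 char='w'
After 7 (gg): row=0 col=0 char='r'
After 8 ($): row=0 col=15 char='t'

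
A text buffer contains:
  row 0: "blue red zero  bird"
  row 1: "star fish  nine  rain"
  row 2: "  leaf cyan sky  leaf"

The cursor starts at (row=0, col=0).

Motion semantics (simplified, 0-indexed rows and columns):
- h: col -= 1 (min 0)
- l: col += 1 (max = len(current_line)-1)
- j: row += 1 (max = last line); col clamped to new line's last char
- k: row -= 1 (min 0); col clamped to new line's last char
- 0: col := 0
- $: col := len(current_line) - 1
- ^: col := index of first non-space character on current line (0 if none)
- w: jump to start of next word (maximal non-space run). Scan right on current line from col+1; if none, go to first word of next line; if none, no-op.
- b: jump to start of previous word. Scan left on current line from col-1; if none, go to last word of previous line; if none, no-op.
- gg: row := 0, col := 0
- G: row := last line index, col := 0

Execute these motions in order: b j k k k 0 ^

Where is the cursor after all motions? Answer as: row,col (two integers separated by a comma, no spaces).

Answer: 0,0

Derivation:
After 1 (b): row=0 col=0 char='b'
After 2 (j): row=1 col=0 char='s'
After 3 (k): row=0 col=0 char='b'
After 4 (k): row=0 col=0 char='b'
After 5 (k): row=0 col=0 char='b'
After 6 (0): row=0 col=0 char='b'
After 7 (^): row=0 col=0 char='b'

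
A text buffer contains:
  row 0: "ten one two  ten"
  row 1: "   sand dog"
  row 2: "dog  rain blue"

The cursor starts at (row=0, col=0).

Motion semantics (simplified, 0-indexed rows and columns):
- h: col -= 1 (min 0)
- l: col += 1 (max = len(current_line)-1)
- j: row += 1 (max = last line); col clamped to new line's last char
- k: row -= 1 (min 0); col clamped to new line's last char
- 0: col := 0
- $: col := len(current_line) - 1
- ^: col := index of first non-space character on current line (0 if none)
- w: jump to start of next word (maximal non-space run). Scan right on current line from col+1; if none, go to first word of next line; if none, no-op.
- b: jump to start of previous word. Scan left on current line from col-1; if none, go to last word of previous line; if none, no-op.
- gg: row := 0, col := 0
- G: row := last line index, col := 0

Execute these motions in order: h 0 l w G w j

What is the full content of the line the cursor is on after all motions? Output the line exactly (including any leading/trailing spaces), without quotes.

After 1 (h): row=0 col=0 char='t'
After 2 (0): row=0 col=0 char='t'
After 3 (l): row=0 col=1 char='e'
After 4 (w): row=0 col=4 char='o'
After 5 (G): row=2 col=0 char='d'
After 6 (w): row=2 col=5 char='r'
After 7 (j): row=2 col=5 char='r'

Answer: dog  rain blue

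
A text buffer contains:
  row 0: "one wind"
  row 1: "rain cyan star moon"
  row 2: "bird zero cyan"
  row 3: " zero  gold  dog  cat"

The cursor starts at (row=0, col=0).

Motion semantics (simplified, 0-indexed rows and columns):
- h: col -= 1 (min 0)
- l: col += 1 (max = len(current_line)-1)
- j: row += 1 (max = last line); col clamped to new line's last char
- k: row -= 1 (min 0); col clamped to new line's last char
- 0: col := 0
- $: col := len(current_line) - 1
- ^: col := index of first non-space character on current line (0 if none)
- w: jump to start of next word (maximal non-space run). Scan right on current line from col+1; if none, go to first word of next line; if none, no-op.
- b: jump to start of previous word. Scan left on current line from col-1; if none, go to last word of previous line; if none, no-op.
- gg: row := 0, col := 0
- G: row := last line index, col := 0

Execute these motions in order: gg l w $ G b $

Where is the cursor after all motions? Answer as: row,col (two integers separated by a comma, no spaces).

After 1 (gg): row=0 col=0 char='o'
After 2 (l): row=0 col=1 char='n'
After 3 (w): row=0 col=4 char='w'
After 4 ($): row=0 col=7 char='d'
After 5 (G): row=3 col=0 char='_'
After 6 (b): row=2 col=10 char='c'
After 7 ($): row=2 col=13 char='n'

Answer: 2,13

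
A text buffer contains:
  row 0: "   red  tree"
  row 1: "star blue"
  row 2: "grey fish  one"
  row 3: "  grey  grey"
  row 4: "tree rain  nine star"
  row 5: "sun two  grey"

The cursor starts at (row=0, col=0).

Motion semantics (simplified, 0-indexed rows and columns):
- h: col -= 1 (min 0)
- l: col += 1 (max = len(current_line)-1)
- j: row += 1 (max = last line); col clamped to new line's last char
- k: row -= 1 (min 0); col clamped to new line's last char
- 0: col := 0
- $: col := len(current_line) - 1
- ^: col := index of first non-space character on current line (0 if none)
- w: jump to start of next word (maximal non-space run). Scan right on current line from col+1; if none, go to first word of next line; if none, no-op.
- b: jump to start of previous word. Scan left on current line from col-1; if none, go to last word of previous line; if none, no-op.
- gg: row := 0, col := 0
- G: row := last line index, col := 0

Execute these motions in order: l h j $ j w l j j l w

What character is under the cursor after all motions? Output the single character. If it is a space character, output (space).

Answer: s

Derivation:
After 1 (l): row=0 col=1 char='_'
After 2 (h): row=0 col=0 char='_'
After 3 (j): row=1 col=0 char='s'
After 4 ($): row=1 col=8 char='e'
After 5 (j): row=2 col=8 char='h'
After 6 (w): row=2 col=11 char='o'
After 7 (l): row=2 col=12 char='n'
After 8 (j): row=3 col=11 char='y'
After 9 (j): row=4 col=11 char='n'
After 10 (l): row=4 col=12 char='i'
After 11 (w): row=4 col=16 char='s'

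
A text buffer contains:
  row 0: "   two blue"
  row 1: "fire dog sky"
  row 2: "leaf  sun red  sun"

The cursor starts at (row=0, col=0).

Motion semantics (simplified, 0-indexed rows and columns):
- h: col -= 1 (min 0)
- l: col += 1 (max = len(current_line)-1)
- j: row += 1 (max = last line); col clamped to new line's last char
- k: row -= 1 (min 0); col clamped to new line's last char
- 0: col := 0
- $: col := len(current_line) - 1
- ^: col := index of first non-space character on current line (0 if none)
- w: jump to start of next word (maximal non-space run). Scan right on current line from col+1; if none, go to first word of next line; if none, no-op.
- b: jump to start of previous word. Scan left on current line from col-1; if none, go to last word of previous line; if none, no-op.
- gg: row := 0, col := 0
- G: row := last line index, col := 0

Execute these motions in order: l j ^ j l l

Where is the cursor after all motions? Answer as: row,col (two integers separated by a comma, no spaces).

After 1 (l): row=0 col=1 char='_'
After 2 (j): row=1 col=1 char='i'
After 3 (^): row=1 col=0 char='f'
After 4 (j): row=2 col=0 char='l'
After 5 (l): row=2 col=1 char='e'
After 6 (l): row=2 col=2 char='a'

Answer: 2,2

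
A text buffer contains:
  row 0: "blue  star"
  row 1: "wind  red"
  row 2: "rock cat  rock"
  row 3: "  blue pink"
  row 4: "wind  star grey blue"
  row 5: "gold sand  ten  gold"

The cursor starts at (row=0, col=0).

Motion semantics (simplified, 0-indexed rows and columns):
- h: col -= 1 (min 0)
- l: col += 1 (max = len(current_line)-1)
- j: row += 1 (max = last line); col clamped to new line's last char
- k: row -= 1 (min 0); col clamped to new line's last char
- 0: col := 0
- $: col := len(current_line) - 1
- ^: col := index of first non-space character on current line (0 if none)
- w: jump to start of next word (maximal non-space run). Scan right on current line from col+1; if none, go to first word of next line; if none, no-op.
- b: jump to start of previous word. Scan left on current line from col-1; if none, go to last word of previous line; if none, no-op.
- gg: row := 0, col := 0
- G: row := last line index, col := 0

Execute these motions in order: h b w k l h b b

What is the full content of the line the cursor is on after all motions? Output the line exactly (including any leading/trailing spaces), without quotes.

Answer: blue  star

Derivation:
After 1 (h): row=0 col=0 char='b'
After 2 (b): row=0 col=0 char='b'
After 3 (w): row=0 col=6 char='s'
After 4 (k): row=0 col=6 char='s'
After 5 (l): row=0 col=7 char='t'
After 6 (h): row=0 col=6 char='s'
After 7 (b): row=0 col=0 char='b'
After 8 (b): row=0 col=0 char='b'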